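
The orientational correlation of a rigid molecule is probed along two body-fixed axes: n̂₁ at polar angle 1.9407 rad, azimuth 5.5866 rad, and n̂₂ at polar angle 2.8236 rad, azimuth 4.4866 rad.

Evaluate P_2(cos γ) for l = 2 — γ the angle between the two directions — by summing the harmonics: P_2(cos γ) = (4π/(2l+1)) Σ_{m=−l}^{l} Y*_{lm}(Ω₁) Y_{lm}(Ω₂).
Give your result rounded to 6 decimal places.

Addition theorem: P_2(cos γ) = (4π/5) Σ_m Y*_{lm}(Ω₁) Y_{lm}(Ω₂), m = −2…2:
  [-2]  conj(Y_{2,-2})(Ω₁) = 0.05933 - 0.33050j ; Y_{2,-2}(Ω₂) = -0.03398 - 0.01648j ; Δ = -0.00746 + 0.01025j
  [-1]  conj(Y_{2,-1})(Ω₁) = -0.19974 + 0.16708j ; Y_{2,-1}(Ω₂) = 0.05136 - 0.22361j ; Δ = 0.02710 + 0.05325j
  [+0]  conj(Y_{2,0})(Ω₁) = -0.19173 + 0.00000j ; Y_{2,0}(Ω₂) = 0.53829 + 0.00000j ; Δ = -0.10320 + 0.00000j
  [+1]  conj(Y_{2,1})(Ω₁) = 0.19974 + 0.16708j ; Y_{2,1}(Ω₂) = -0.05136 - 0.22361j ; Δ = 0.02710 - 0.05325j
  [+2]  conj(Y_{2,2})(Ω₁) = 0.05933 + 0.33050j ; Y_{2,2}(Ω₂) = -0.03398 + 0.01648j ; Δ = -0.00746 - 0.01025j
Σ over m = -0.06393 - 0.00000j; ×(4π/5) → -0.16066 - 0.00000j. Real part: -0.160665

-0.160665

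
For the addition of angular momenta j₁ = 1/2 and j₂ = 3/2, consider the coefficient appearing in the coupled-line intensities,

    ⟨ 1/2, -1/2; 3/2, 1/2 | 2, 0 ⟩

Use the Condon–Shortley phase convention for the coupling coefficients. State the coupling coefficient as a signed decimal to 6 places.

√[5·0!1!3!/5! · 0!1!2!1!2!2!] = √(2)
  +(−1)^0/∏(0,0,1,2,0,1)! = 1/2  (running 1/2)
⟨..|..⟩ = √(2)·(1/2) = +0.707107

+0.707107  (= +√(1/2))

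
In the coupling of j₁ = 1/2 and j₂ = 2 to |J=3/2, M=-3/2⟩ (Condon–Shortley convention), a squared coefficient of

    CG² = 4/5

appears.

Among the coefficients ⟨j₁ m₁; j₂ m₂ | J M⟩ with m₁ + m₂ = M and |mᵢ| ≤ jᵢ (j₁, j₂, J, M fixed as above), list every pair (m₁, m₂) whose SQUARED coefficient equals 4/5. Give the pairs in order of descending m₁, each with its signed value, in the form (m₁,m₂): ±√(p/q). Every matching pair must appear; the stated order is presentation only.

(1/2,-2): +√(4/5)

Admissible pairs with m₁+m₂ = M = -3/2: (-1/2,-1), (1/2,-2)
  (m₁,m₂)=(1/2,-2): CG² = 4/5, CG = +√(4/5)   ← matches the target
  (m₁,m₂)=(-1/2,-1): CG² = 1/5, CG = −√(1/5)
Pairs with CG² = 4/5: (1/2,-2): +√(4/5)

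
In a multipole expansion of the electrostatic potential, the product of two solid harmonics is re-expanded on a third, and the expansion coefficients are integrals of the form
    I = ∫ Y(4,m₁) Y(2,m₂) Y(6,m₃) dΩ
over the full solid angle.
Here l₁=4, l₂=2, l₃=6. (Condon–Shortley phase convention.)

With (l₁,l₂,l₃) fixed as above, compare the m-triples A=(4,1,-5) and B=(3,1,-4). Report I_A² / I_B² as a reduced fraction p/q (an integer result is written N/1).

11/16

l's match ⇒ only the (l;m) 3-j factors differ between A and B.
A: triangle coeff Δ(4,2,6) = 1/6435; Σ_t [0,0]: t=0:+1/241920 = 1/241920; (3j)²=1/39 [(4 2 6; 4 1 -5)], sign=-1
B: triangle coeff Δ(4,2,6) = 1/6435; Σ_t [0,0]: t=0:+1/30240 = 1/30240; (3j)²=16/429 [(4 2 6; 3 1 -4)], sign=+1
I_A²/I_B² = (1/39)/(16/429) = 11/16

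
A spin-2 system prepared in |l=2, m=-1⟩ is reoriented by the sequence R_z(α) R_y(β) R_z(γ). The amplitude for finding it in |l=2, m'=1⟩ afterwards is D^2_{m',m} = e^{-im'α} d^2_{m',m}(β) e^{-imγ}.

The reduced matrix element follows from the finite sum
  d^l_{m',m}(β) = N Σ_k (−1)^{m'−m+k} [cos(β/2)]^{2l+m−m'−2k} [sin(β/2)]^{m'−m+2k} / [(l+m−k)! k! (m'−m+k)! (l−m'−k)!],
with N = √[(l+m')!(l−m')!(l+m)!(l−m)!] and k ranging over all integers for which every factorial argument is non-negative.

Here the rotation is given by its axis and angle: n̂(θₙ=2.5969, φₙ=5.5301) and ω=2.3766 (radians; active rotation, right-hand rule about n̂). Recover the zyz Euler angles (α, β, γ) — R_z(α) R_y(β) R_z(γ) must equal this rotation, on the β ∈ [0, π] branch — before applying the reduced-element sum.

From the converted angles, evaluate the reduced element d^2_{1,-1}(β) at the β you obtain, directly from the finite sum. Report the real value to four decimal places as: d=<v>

Axis–angle → zyz. n̂ = (sinθₙcosφₙ, sinθₙsinφₙ, cosθₙ) = (+0.378037, -0.354363, -0.855287), ω = 2.3766.
R = I cosω + sinω [n̂]ₓ + (1−cosω) n̂n̂ᵀ gives
  R = [-0.475381, +0.361712, -0.801983; -0.822914, -0.505228, +0.259918; -0.311169, +0.783524, +0.537834]
β = atan2(√(R₁₃²+R₂₃²), R₃₃) = 1.002931; α = atan2(R₂₃, R₁₃) mod 2π = 2.828180; γ = atan2(R₃₂, −R₃₁) mod 2π = 1.192758
d^2_{1,-1}(β=1.0029) via the finite sum:
With c≡cos(β/2)=0.876879 and s≡sin(β/2)=0.480711, N=[6·1·1·6]^{1/2}=6.000000
k∈{0,1} keeps every argument non-negative
  k=0: (−1)^2·6.0000/(2)·0.8769^2·0.4807^2 = +0.533051
  k=1: (−1)^3·6.0000/(6)·0.8769^0·0.4807^4 = -0.053399
d^2_{1,-1}(1.0029) = +0.533051 -0.053399 = +0.479652

d=0.4797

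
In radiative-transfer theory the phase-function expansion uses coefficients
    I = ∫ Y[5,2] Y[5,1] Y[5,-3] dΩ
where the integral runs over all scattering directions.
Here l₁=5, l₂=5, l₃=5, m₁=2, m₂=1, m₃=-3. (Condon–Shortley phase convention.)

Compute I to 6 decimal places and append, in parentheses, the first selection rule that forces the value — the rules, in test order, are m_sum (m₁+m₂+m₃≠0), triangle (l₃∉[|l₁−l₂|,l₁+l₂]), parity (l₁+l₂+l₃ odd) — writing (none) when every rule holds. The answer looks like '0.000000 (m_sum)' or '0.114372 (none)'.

0.000000 (parity)

L=15 odd ⇒ parity kills the (l;000) factor ⇒ I = 0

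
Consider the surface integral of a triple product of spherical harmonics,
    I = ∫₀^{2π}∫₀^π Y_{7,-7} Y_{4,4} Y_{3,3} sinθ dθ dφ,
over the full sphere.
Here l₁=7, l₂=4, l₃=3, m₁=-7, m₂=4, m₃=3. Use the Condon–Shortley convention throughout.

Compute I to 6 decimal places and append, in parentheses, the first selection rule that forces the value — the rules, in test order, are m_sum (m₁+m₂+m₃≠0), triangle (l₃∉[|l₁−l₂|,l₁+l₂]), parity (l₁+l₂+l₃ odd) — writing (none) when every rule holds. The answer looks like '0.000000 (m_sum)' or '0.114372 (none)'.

-0.369241 (none)

Rules hold: Σm=0, L=14 even, 3≤3≤11.
N = 15·9·7 = 945
Δ = 8!·6!·0!/15! = 1/45045
Racah Σ t=4..4: t=4:+1/20736 = 1/20736
⇒ 3j(7 4 3; 0 0 0)² = 35/1287, sgn -1
Racah Σ t=8..8: t=8:+1/29030400 = 1/29030400
⇒ 3j(7 4 3; -7 4 3)² = 1/15, sgn +1
4πI² = N·(3j₀)²·(3jₘ)² = 245/143
I = -1·√(1.71329/4π) = -0.36924115
No selection rule forces the value: the integral is nonzero (none).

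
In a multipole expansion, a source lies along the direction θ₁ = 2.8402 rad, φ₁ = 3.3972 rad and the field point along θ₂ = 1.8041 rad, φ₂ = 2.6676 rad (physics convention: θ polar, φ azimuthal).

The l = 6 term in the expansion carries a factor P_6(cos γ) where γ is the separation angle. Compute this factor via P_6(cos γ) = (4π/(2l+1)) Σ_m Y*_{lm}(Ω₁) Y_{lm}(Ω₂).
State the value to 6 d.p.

Expand P_6 via completeness: Σ_{m} conj(Y_{6,m}) at Ω₁ times Y_{6,m} at Ω₂ —
  [-6]  conj(Y_{6,-6})(Ω₁) = 0.00001 + 0.00033j ; Y_{6,-6}(Ω₂) = -0.39167 + 0.12015j ; Δ = -0.00004 - 0.00013j
  [-5]  conj(Y_{6,-5})(Ω₁) = 0.00106 + 0.00353j ; Y_{6,-5}(Ω₂) = -0.24173 + 0.23516j ; Δ = -0.00109 - 0.00060j
  [-4]  conj(Y_{6,-4})(Ω₁) = 0.01304 + 0.02135j ; Y_{6,-4}(Ω₂) = 0.04208 - 0.12481j ; Δ = 0.00321 - 0.00073j
  [-3]  conj(Y_{6,-3})(Ω₁) = 0.08238 + 0.07938j ; Y_{6,-3}(Ω₂) = -0.04960 - 0.33082j ; Δ = 0.02217 - 0.03119j
  [-2]  conj(Y_{6,-2})(Ω₁) = 0.30103 + 0.16887j ; Y_{6,-2}(Ω₂) = 0.02377 + 0.03310j ; Δ = 0.00157 + 0.01398j
  [-1]  conj(Y_{6,-1})(Ω₁) = 0.57442 + 0.15011j ; Y_{6,-1}(Ω₂) = 0.28781 + 0.14765j ; Δ = 0.14316 + 0.12802j
  [+0]  conj(Y_{6,0})(Ω₁) = 0.25256 + 0.00000j ; Y_{6,0}(Ω₂) = -0.01604 + 0.00000j ; Δ = -0.00405 + 0.00000j
  [+1]  conj(Y_{6,1})(Ω₁) = -0.57442 + 0.15011j ; Y_{6,1}(Ω₂) = -0.28781 + 0.14765j ; Δ = 0.14316 - 0.12802j
  [+2]  conj(Y_{6,2})(Ω₁) = 0.30103 - 0.16887j ; Y_{6,2}(Ω₂) = 0.02377 - 0.03310j ; Δ = 0.00157 - 0.01398j
  [+3]  conj(Y_{6,3})(Ω₁) = -0.08238 + 0.07938j ; Y_{6,3}(Ω₂) = 0.04960 - 0.33082j ; Δ = 0.02217 + 0.03119j
  [+4]  conj(Y_{6,4})(Ω₁) = 0.01304 - 0.02135j ; Y_{6,4}(Ω₂) = 0.04208 + 0.12481j ; Δ = 0.00321 + 0.00073j
  [+5]  conj(Y_{6,5})(Ω₁) = -0.00106 + 0.00353j ; Y_{6,5}(Ω₂) = 0.24173 + 0.23516j ; Δ = -0.00109 + 0.00060j
  [+6]  conj(Y_{6,6})(Ω₁) = 0.00001 - 0.00033j ; Y_{6,6}(Ω₂) = -0.39167 - 0.12015j ; Δ = -0.00004 + 0.00013j
Σ over m = 0.33392 + 0.00000j; ×(4π/13) → 0.32278 + 0.00000j. Real part: 0.322779

0.322779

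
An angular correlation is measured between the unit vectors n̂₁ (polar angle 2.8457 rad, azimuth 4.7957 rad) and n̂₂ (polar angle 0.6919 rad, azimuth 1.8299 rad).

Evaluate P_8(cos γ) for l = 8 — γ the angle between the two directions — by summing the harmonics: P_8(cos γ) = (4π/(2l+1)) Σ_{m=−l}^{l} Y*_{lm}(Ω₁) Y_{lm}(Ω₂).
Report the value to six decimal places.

-0.374670

Summing Y*_{l m}(θ₁,φ₁)·Y_{l m}(θ₂,φ₂) over m ∈ [−8, 8]; prefactor 4π/(2·8+1) = 0.739198:
  m=-8: Y*=(0.000021, 0.000017)  Y=(-0.006809, -0.012404)  product (0.000000, -0.000000)
  m=-7: Y*=(0.000195, -0.000295)  Y=(0.066305, -0.016432)  product (0.000008, -0.000023)
  m=-6: Y*=(-0.002584, -0.001411)  Y=(-0.003241, 0.200381)  product (0.000291, -0.000513)
  m=-5: Y*=(-0.007115, 0.016081)  Y=(-0.375454, -0.106046)  product (0.004377, -0.005283)
  m=-4: Y*=(0.073095, 0.025302)  Y=(0.240846, -0.406959)  product (0.027902, -0.023653)
  m=-3: Y*=(0.060769, -0.238057)  Y=(0.158695, 0.161283)  product (0.048038, -0.027978)
  m=-2: Y*=(-0.514270, -0.086491)  Y=(0.216473, -0.123429)  product (-0.122001, 0.044753)
  m=-1: Y*=(-0.048207, 0.577294)  Y=(0.093133, 0.351363)  product (-0.207329, 0.036827)
  m=+0: Y*=(-0.066284, -0.000000)  Y=(0.142296, 0.000000)  product (-0.009432, -0.000000)
  m=+1: Y*=(0.048207, 0.577294)  Y=(-0.093133, 0.351363)  product (-0.207329, -0.036827)
  m=+2: Y*=(-0.514270, 0.086491)  Y=(0.216473, 0.123429)  product (-0.122001, -0.044753)
  m=+3: Y*=(-0.060769, -0.238057)  Y=(-0.158695, 0.161283)  product (0.048038, 0.027978)
  m=+4: Y*=(0.073095, -0.025302)  Y=(0.240846, 0.406959)  product (0.027902, 0.023653)
  m=+5: Y*=(0.007115, 0.016081)  Y=(0.375454, -0.106046)  product (0.004377, 0.005283)
  m=+6: Y*=(-0.002584, 0.001411)  Y=(-0.003241, -0.200381)  product (0.000291, 0.000513)
  m=+7: Y*=(-0.000195, -0.000295)  Y=(-0.066305, -0.016432)  product (0.000008, 0.000023)
  m=+8: Y*=(0.000021, -0.000017)  Y=(-0.006809, 0.012404)  product (0.000000, 0.000000)
Σ over m = (-0.506860, -0.000000); ×(4π/17) → (-0.374670, -0.000000). Real part: -0.374670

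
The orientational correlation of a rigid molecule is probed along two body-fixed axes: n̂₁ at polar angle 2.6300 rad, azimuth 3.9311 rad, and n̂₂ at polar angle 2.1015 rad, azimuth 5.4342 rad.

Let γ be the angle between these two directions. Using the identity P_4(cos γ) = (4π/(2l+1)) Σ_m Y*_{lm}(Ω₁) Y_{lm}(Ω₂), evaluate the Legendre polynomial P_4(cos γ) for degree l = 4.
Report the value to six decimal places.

-0.239716

Addition theorem: P_4(cos γ) = (4π/9) Σ_m Y*_{lm}(Ω₁) Y_{lm}(Ω₂), m = −4…4:
  term(m=-4) = 0.00600 + 0.00166j   from Y*(Ω₁)=-0.02542 - 0.00042j, Y(Ω₂)=-0.23696 - 0.06161j
  term(m=-3) = -0.01050 + 0.05098j   from Y*(Ω₁)=-0.09166 + 0.08943j, Y(Ω₂)=0.33665 - 0.22767j
  term(m=-2) = -0.06778 - 0.00923j   from Y*(Ω₁)=-0.00285 + 0.34654j, Y(Ω₂)=-0.02503 + 0.19579j
  term(m=-1) = -0.00791 + 0.11661j   from Y*(Ω₁)=0.33026 + 0.33299j, Y(Ω₂)=0.16466 + 0.18706j
  term(m=+0) = -0.01132 + 0.00000j   from Y*(Ω₁)=0.04480 + 0.00000j, Y(Ω₂)=-0.25266 + 0.00000j
  term(m=+1) = -0.00791 - 0.11661j   from Y*(Ω₁)=-0.33026 + 0.33299j, Y(Ω₂)=-0.16466 + 0.18706j
  term(m=+2) = -0.06778 + 0.00923j   from Y*(Ω₁)=-0.00285 - 0.34654j, Y(Ω₂)=-0.02503 - 0.19579j
  term(m=+3) = -0.01050 - 0.05098j   from Y*(Ω₁)=0.09166 + 0.08943j, Y(Ω₂)=-0.33665 - 0.22767j
  term(m=+4) = 0.00600 - 0.00166j   from Y*(Ω₁)=-0.02542 + 0.00042j, Y(Ω₂)=-0.23696 + 0.06161j
Accumulated sum -0.17168 + 0.00000j; after 4π/(2l+1) scaling, -0.23972 + 0.00000j ⇒ P_4 = -0.239716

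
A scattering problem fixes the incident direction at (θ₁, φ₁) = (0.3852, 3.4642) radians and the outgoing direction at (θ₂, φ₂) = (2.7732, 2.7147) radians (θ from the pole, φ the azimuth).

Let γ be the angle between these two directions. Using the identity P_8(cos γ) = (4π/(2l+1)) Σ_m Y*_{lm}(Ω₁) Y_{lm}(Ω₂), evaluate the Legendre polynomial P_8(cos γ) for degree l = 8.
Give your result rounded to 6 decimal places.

0.140822

Term-by-term m-sum for l=8 (normalisation 4π/17 = 0.739198):
  m=-8: (-0.000173+0.000109i) × (-0.000140-0.000039i) = +0.000000-0.000000i  (running Σ = +0.000000-0.000000i)
  m=-7: (+0.001282-0.001561i) × (-0.001493+0.000231i) = -0.000002+0.000003i  (running Σ = -0.000002+0.000003i)
  m=-6: (-0.004491+0.011759i) × (-0.008277+0.005426i) = -0.000027-0.000122i  (running Σ = -0.000028-0.000119i)
  m=-5: (+0.002355-0.055725i) × (-0.024682+0.039049i) = +0.002118+0.001467i  (running Σ = +0.002090+0.001348i)
  m=-4: (+0.049656+0.172445i) × (-0.021415+0.155594i) = -0.027895+0.004033i  (running Σ = -0.025805+0.005382i)
  m=-3: (-0.229778-0.333731i) × (+0.107908+0.361451i) = +0.095833-0.119066i  (running Σ = +0.070028-0.113684i)
  m=-2: (+0.452982+0.340951i) × (+0.375855+0.431129i) = +0.023262+0.323441i  (running Σ = +0.093290+0.209757i)
  m=-1: (-0.260897-0.087214i) × (+0.311409+0.141649i) = -0.068892-0.064115i  (running Σ = +0.024398+0.145642i)
  m=0: (-0.399110-0.000000i) × (-0.355066+0.000000i) = +0.141711+0.000000i  (running Σ = +0.166108+0.145642i)
  m=1: (+0.260897-0.087214i) × (-0.311409+0.141649i) = -0.068892+0.064115i  (running Σ = +0.097216+0.209757i)
  m=2: (+0.452982-0.340951i) × (+0.375855-0.431129i) = +0.023262-0.323441i  (running Σ = +0.120478-0.113684i)
  m=3: (+0.229778-0.333731i) × (-0.107908+0.361451i) = +0.095833+0.119066i  (running Σ = +0.216311+0.005382i)
  m=4: (+0.049656-0.172445i) × (-0.021415-0.155594i) = -0.027895-0.004033i  (running Σ = +0.188416+0.001348i)
  m=5: (-0.002355-0.055725i) × (+0.024682+0.039049i) = +0.002118-0.001467i  (running Σ = +0.190534-0.000119i)
  m=6: (-0.004491-0.011759i) × (-0.008277-0.005426i) = -0.000027+0.000122i  (running Σ = +0.190507+0.000003i)
  m=7: (-0.001282-0.001561i) × (+0.001493+0.000231i) = -0.000002-0.000003i  (running Σ = +0.190506-0.000000i)
  m=8: (-0.000173-0.000109i) × (-0.000140+0.000039i) = +0.000000+0.000000i  (running Σ = +0.190506+0.000000i)
Σ over m = +0.190506+0.000000i; ×(4π/17) → +0.140822+0.000000i. Real part: 0.140822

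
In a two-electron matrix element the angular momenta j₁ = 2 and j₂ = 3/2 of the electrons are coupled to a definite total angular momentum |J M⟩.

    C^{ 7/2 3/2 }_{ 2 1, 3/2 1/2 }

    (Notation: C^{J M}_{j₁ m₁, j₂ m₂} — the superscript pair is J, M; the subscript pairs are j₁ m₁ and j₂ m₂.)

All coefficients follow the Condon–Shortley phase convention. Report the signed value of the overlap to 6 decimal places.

j₁+j₂−J=0  J+j₁−j₂=4  J−j₁+j₂=3  j₁+j₂+J+1=8
(j₁±m₁, j₂±m₂, J±M) = (3,1,2,1,5,2)
P² = 576/7
sum k=0..0:
  [0] +1/12 = 1/12
S = 1/12
C² = P²·S² = 4/7 ; C = +0.755929

+0.755929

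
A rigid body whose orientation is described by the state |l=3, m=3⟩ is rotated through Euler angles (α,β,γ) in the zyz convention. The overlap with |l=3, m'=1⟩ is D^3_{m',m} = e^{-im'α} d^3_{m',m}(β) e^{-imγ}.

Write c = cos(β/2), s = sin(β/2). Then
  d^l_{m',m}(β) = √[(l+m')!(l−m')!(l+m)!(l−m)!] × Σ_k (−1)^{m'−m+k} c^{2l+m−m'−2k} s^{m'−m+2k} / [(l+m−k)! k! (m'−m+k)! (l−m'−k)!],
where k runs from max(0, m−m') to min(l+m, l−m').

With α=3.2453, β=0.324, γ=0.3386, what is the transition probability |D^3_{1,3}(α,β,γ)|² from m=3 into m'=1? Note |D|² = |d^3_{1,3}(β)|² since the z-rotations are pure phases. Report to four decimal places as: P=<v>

Split into d^3_{1,3}(β=0.3240) × two z-phases.
Half-angle: c=0.986907, s=0.161292. N=√(24·2·720·1)=185.903201
Admissible k: 2..2 (factorial args all ≥0)
  k=2: (−1)^0·185.9032/(48)·0.9869^4·0.1613^2 = +0.095582
d^3_{1,3}(0.3240) = +0.095582
|D^3_{1,3}|² = |d^3_{1,3}(β)|² = (+0.095582)² = 0.009136 (the z-rotation phases have unit modulus)

P=0.0091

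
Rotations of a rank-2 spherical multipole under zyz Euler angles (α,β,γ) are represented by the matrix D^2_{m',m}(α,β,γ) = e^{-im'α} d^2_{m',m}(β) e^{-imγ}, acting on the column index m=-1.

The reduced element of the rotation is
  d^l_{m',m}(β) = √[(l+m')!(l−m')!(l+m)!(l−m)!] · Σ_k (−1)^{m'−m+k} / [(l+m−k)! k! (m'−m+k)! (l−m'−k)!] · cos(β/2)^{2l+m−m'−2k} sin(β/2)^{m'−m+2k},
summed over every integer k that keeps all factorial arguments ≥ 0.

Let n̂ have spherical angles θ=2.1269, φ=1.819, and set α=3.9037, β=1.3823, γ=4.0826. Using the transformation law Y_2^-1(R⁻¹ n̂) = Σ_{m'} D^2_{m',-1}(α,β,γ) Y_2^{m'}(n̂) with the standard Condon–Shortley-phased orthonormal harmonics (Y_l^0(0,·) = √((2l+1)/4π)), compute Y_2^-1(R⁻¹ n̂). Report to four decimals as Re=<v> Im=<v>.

Re=-0.1331 Im=0.3112

Need the full column D^2_{m',-1} for m'=−2..2 at α=3.9037, β=1.3823, γ=4.0826.
cos(β/2)=0.770513, sin(β/2)=0.637424
d^2_{-2,-1}: single k=1 term ⇒ +0.583175;  D = +0.454789-0.365048i
d^2_{-1,-1}: k∈[0..1] ⇒ +0.352469 -0.723666 = -0.371197;  D = +0.048973-0.367952i
d^2_{0,-1}: k∈[0..1] ⇒ -0.714241 +0.488810 = -0.225430;  D = +0.132773+0.182182i
d^2_{1,-1}: k∈[0..1] ⇒ +0.723666 -0.165087 = +0.558579;  D = +0.549664+0.099398i
d^2_{2,-1}: single k=0 term ⇒ -0.399112;  D = +0.333139-0.219793i
Y_2^{m'}(θ=2.1269,φ=1.819) and Σ D·Y over m':
  (+0.4548-0.3650i)·(-0.2450+0.1327i)  (+0.0490-0.3680i)·(+0.0851+0.3357i)  (+0.1328+0.1822i)·(-0.0517+0.0000i)  (+0.5497+0.0994i)·(-0.0851+0.3357i)  (+0.3331-0.2198i)·(-0.2450-0.1327i)
Y_2^-1(R⁻¹ n̂) = -0.133074+0.311233i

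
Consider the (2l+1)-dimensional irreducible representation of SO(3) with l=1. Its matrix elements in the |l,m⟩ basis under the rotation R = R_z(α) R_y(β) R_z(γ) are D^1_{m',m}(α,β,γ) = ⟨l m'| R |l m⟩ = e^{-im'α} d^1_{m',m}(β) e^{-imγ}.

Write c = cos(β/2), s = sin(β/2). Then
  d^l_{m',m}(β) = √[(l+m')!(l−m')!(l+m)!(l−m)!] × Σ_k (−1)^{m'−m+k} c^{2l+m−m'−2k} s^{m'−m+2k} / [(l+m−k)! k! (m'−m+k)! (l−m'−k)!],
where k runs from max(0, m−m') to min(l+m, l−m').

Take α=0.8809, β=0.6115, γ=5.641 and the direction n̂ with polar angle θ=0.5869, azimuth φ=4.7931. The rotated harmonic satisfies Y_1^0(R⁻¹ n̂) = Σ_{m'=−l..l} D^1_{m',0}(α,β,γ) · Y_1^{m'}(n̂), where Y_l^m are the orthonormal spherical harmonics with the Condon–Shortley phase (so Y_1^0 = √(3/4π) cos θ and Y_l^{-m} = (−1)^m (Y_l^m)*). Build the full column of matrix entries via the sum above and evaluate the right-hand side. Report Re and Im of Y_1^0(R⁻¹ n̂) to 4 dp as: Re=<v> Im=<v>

Re=0.2217 Im=0.0000

Need the full column D^1_{m',0} for m'=−1..1 at α=0.8809, β=0.6115, γ=5.6410.
cos(β/2)=0.953621, sin(β/2)=0.301008
d^1_{-1,0}: single k=1 term ⇒ +0.405947;  D = +0.258368+0.313112i
d^1_{0,0}: k∈[0..1] ⇒ +0.909394 -0.090606 = +0.818788;  D = +0.818788+0.000000i
d^1_{1,0}: single k=0 term ⇒ -0.405947;  D = -0.258368+0.313112i
Y_1^{m'}(θ=0.5869,φ=4.7931) and Σ D·Y over m':
  (+0.2584+0.3131i)·(+0.0154+0.1907i)  (+0.8188+0.0000i)·(+0.4068+0.0000i)  (-0.2584+0.3131i)·(-0.0154+0.1907i)
Y_1^0(R⁻¹ n̂) = +0.221662+0.000000i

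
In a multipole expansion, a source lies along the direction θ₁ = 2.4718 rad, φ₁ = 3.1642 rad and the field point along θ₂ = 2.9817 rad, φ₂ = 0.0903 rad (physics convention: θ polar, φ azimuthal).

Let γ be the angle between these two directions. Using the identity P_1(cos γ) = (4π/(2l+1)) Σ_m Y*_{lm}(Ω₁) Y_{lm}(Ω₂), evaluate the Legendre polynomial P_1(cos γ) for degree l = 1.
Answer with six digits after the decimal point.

Expand P_1 via completeness: Σ_{m} conj(Y_{1,m}) at Ω₁ times Y_{1,m} at Ω₂ —
  term(m=-1) = -0.011771+0.000798i   from Y*(Ω₁)=-0.214436-0.004849i, Y(Ω₂)=+0.054783-0.004960i
  term(m=+0) = +0.184767+0.000000i   from Y*(Ω₁)=-0.383040-0.000000i, Y(Ω₂)=-0.482370+0.000000i
  term(m=+1) = -0.011771-0.000798i   from Y*(Ω₁)=+0.214436-0.004849i, Y(Ω₂)=-0.054783-0.004960i
Total Σ_m = +0.161224+0.000000i. Multiply by 4.188790: +0.675334+0.000000i. P_1(cos γ) = 0.675334

0.675334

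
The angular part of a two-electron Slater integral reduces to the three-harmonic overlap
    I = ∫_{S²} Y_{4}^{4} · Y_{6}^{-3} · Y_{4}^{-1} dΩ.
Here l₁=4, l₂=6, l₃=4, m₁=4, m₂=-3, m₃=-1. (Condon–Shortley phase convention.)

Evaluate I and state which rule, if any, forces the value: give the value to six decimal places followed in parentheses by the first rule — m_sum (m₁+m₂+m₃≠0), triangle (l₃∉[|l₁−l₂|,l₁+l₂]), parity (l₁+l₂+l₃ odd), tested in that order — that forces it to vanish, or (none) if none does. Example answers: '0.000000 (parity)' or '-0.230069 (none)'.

0.155830 (none)

m-sum 0 ✓  L=14 even ✓  2≤4≤10 ✓
Π(2lᵢ+1) = 9×13×9 = 1053
triangle coeff Δ(4,6,4) = 1/1261260
Σ_t [2,4]: t=2:+1/4608 t=3:−1/1296 t=4:+1/4608 = -7/20736
(3j)²=20/1287 [(4 6 4; 0 0 0)], sign=-1
Σ_t [0,0]: t=0:+1/51840 = 1/51840
(3j)²=8/429 [(4 6 4; 4 -3 -1)], sign=-1
⇒ 4πI² = 480/1573
I = (+1)√(480/1573/(4π)) = 0.15583009
No selection rule forces the value: the integral is nonzero (none).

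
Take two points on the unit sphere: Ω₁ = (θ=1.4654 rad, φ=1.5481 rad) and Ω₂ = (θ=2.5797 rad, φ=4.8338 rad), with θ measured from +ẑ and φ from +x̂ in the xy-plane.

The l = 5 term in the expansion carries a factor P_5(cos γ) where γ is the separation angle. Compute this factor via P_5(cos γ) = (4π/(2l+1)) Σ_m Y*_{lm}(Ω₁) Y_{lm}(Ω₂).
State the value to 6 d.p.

Expand P_5 via completeness: Σ_{m} conj(Y_{5,m}) at Ω₁ times Y_{5,m} at Ω₂ —
  m=-5: (+0.051115+0.448493i) × (+0.011367+0.016366i) = -0.006759+0.005934i  (running Σ = -0.006759+0.005934i)
  m=-4: (+0.150385-0.013690i) × (-0.088511+0.046716i) = -0.012671+0.008237i  (running Σ = -0.019430+0.014172i)
  m=-3: (+0.020842+0.305619i) × (-0.101489-0.266206i) = +0.079243-0.036565i  (running Σ = +0.059813-0.022394i)
  m=-2: (+0.170289-0.007735i) × (+0.453820-0.112416i) = +0.076411-0.022654i  (running Σ = +0.136224-0.045047i)
  m=-1: (+0.006127+0.269904i) × (+0.036043+0.295404i) = -0.079510+0.011538i  (running Σ = +0.056714-0.033509i)
  m=0: (+0.175113-0.000000i) × (+0.279085+0.000000i) = +0.048871+0.000000i  (running Σ = +0.105585-0.033509i)
  m=1: (-0.006127+0.269904i) × (-0.036043+0.295404i) = -0.079510-0.011538i  (running Σ = +0.026075-0.045047i)
  m=2: (+0.170289+0.007735i) × (+0.453820+0.112416i) = +0.076411+0.022654i  (running Σ = +0.102487-0.022394i)
  m=3: (-0.020842+0.305619i) × (+0.101489-0.266206i) = +0.079243+0.036565i  (running Σ = +0.181729+0.014172i)
  m=4: (+0.150385+0.013690i) × (-0.088511-0.046716i) = -0.012671-0.008237i  (running Σ = +0.169058+0.005934i)
  m=5: (-0.051115+0.448493i) × (-0.011367+0.016366i) = -0.006759-0.005934i  (running Σ = +0.162299-0.000000i)
Σ over m = +0.162299-0.000000i; ×(4π/11) → +0.185410-0.000000i. Real part: 0.185410

0.185410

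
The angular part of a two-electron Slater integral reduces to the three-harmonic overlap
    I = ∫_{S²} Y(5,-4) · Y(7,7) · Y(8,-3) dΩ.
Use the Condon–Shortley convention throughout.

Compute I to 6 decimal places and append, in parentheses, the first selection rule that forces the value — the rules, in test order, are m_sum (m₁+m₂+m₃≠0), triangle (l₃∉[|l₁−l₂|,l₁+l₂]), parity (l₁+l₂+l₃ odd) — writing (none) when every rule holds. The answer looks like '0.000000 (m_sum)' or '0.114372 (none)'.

-0.054428 (none)

m-sum 0 ✓  L=20 even ✓  2≤8≤12 ✓
Π(2lᵢ+1) = 11×15×17 = 2805
triangle coeff Δ(5,7,8) = 1/814773960
Σ_t [0,4]: t=0:+1/87091200 t=1:−1/4976640 t=2:+1/2073600 t=3:−1/4976640 t=4:+1/87091200 = 1/9676800
(3j)²=360/46189 [(5 7 8; 0 0 0)], sign=+1
Σ_t [4,4]: t=4:+1/10450944000 = 1/10450944000
(3j)²=11/6460 [(5 7 8; -4 7 -3)], sign=-1
⇒ 4πI² = 2970/79781
I = (-1)√(2970/79781/(4π)) = -0.05442815
No selection rule forces the value: the integral is nonzero (none).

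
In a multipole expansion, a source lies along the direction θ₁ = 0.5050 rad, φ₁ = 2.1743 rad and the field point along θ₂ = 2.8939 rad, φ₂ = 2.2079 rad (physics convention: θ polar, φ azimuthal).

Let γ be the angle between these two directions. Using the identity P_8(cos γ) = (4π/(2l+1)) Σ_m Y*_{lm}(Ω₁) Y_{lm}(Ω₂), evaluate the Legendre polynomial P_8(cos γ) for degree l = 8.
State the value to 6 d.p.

Summing Y*_{l m}(θ₁,φ₁)·Y_{l m}(θ₂,φ₂) over m ∈ [−8, 8]; prefactor 4π/(2·8+1) = 0.739198:
  [-8]  conj(Y_{8,-8})(Ω₁) = (0.000179, -0.001537) ; Y_{8,-8}(Ω₂) = (0.000003, 0.000006) ; Δ = (0.000000, -0.000000)
  [-7]  conj(Y_{8,-7})(Ω₁) = (-0.009889, 0.005248) ; Y_{8,-7}(Ω₂) = (0.000103, 0.000027) ; Δ = (-0.000001, 0.000000)
  [-6]  conj(Y_{8,-6})(Ω₁) = (0.044925, 0.023356) ; Y_{8,-6}(Ω₂) = (0.000832, -0.000674) ; Δ = (0.000053, -0.000011)
  [-5]  conj(Y_{8,-5})(Ω₁) = (-0.019818, -0.158903) ; Y_{8,-5}(Ω₂) = (-0.000340, -0.007742) ; Δ = (-0.001224, 0.000208)
  [-4]  conj(Y_{8,-4})(Ω₁) = (-0.266003, 0.236893) ; Y_{8,-4}(Ω₂) = (-0.034440, -0.023218) ; Δ = (0.014661, -0.001982)
  [-3]  conj(Y_{8,-3})(Ω₁) = (0.501624, 0.122604) ; Y_{8,-3}(Ω₂) = (-0.153091, 0.054243) ; Δ = (-0.083444, 0.008440)
  [-2]  conj(Y_{8,-2})(Ω₁) = (-0.124632, -0.327346) ; Y_{8,-2}(Ω₂) = (-0.127055, 0.415752) ; Δ = (0.151930, -0.010225)
  [-1]  conj(Y_{8,-1})(Ω₁) = (0.112652, -0.163431) ; Y_{8,-1}(Ω₂) = (0.395097, 0.533877) ; Δ = (0.131760, -0.004429)
  [+0]  conj(Y_{8,0})(Ω₁) = (-0.430002, -0.000000) ; Y_{8,0}(Ω₂) = (0.190392, 0.000000) ; Δ = (-0.081869, -0.000000)
  [+1]  conj(Y_{8,1})(Ω₁) = (-0.112652, -0.163431) ; Y_{8,1}(Ω₂) = (-0.395097, 0.533877) ; Δ = (0.131760, 0.004429)
  [+2]  conj(Y_{8,2})(Ω₁) = (-0.124632, 0.327346) ; Y_{8,2}(Ω₂) = (-0.127055, -0.415752) ; Δ = (0.151930, 0.010225)
  [+3]  conj(Y_{8,3})(Ω₁) = (-0.501624, 0.122604) ; Y_{8,3}(Ω₂) = (0.153091, 0.054243) ; Δ = (-0.083444, -0.008440)
  [+4]  conj(Y_{8,4})(Ω₁) = (-0.266003, -0.236893) ; Y_{8,4}(Ω₂) = (-0.034440, 0.023218) ; Δ = (0.014661, 0.001982)
  [+5]  conj(Y_{8,5})(Ω₁) = (0.019818, -0.158903) ; Y_{8,5}(Ω₂) = (0.000340, -0.007742) ; Δ = (-0.001224, -0.000208)
  [+6]  conj(Y_{8,6})(Ω₁) = (0.044925, -0.023356) ; Y_{8,6}(Ω₂) = (0.000832, 0.000674) ; Δ = (0.000053, 0.000011)
  [+7]  conj(Y_{8,7})(Ω₁) = (0.009889, 0.005248) ; Y_{8,7}(Ω₂) = (-0.000103, 0.000027) ; Δ = (-0.000001, -0.000000)
  [+8]  conj(Y_{8,8})(Ω₁) = (0.000179, 0.001537) ; Y_{8,8}(Ω₂) = (0.000003, -0.000006) ; Δ = (0.000000, 0.000000)
Σ over m = (0.345602, -0.000000); ×(4π/17) → (0.255468, -0.000000). Real part: 0.255468

0.255468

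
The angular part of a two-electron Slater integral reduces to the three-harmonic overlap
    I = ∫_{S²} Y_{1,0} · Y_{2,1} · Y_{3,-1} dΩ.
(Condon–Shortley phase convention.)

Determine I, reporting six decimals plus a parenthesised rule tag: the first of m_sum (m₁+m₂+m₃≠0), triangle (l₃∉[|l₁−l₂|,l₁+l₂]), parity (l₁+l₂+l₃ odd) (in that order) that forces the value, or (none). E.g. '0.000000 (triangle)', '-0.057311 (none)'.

-0.233597 (none)

m-sum 0 ✓  L=6 even ✓  1≤3≤3 ✓
Π(2lᵢ+1) = 3×5×7 = 105
triangle coeff Δ(1,2,3) = 1/105
Σ_t [0,0]: t=0:+1/4 = 1/4
(3j)²=3/35 [(1 2 3; 0 0 0)], sign=-1
Σ_t [0,0]: t=0:+1/6 = 1/6
(3j)²=8/105 [(1 2 3; 0 1 -1)], sign=+1
⇒ 4πI² = 24/35
I = (-1)√(24/35/(4π)) = -0.23359668
No selection rule forces the value: the integral is nonzero (none).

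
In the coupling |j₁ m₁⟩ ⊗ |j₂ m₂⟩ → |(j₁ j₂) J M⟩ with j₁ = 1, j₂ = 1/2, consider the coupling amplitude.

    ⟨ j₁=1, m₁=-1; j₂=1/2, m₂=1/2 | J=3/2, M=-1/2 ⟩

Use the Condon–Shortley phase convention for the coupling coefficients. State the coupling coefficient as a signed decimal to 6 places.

+0.577350

√[4·0!2!1!/4! · 0!2!1!0!1!2!] = √(4/3)
  +(−1)^0/∏(0,0,2,1,0,0)! = 1/2  (running 1/2)
⟨..|..⟩ = √(4/3)·(1/2) = +0.577350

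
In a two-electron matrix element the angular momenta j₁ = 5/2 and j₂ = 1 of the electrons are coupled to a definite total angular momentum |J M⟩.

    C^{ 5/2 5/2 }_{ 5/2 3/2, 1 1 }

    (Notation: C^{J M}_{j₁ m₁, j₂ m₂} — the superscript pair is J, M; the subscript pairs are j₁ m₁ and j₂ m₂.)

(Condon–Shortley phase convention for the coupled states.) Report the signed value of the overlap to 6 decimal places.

√[6·1!4!1!/7! · 4!1!2!0!5!0!] = √(1152/7)
  +(−1)^1/∏(1,0,0,1,4,0)! = -1/24  (running -1/24)
⟨..|..⟩ = √(1152/7)·(-1/24) = -0.534522

−√(2/7) ≈ -0.534522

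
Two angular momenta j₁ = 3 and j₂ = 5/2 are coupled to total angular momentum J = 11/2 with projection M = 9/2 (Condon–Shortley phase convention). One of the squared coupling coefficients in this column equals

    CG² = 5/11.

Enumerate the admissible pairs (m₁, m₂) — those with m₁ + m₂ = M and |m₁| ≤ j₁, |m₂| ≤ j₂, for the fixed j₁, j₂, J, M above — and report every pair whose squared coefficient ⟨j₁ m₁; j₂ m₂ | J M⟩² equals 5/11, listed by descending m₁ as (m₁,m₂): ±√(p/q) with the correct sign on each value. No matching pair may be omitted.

(3,3/2): +√(5/11)

Admissible pairs with m₁+m₂ = M = 9/2: (2,5/2), (3,3/2)
  (m₁,m₂)=(3,3/2): CG² = 5/11, CG = +√(5/11)   ← matches the target
  (m₁,m₂)=(2,5/2): CG² = 6/11, CG = +√(6/11)
Pairs with CG² = 5/11: (3,3/2): +√(5/11)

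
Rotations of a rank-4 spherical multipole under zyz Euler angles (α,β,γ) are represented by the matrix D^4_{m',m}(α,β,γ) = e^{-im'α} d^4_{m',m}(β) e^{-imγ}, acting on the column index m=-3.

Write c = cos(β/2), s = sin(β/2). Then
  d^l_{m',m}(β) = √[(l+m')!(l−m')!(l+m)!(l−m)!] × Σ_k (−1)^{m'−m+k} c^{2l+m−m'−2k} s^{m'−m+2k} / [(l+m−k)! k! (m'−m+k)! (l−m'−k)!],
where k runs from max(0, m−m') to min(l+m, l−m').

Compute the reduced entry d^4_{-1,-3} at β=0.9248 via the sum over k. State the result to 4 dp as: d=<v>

d=0.4756

d^4_{-1,-3}(β=0.9248) via the finite sum:
c=cos(0.924800/2)=0.894984, s=sin(0.924800/2)=0.446097; N=√[6·120·1·5040]=1904.940944
k∈{0,1} keeps every argument non-negative
  k=0: (−1)^2·1904.9409/(240)·0.8950^6·0.4461^2 = +0.811750
  k=1: (−1)^3·1904.9409/(144)·0.8950^4·0.4461^4 = -0.336124
d^4_{-1,-3}(0.9248) = +0.811750 -0.336124 = +0.475626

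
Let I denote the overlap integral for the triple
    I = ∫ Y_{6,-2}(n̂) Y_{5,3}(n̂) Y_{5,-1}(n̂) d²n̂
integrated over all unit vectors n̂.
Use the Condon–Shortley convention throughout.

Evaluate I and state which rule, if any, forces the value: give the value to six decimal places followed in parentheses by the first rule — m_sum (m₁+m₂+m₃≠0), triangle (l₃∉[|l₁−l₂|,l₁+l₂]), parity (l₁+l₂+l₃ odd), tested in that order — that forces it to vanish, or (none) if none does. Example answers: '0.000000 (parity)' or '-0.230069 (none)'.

-0.106727 (none)

Checks pass: Σm=0; 16 even; l₃=5∈[1,11].
(2·6+1)(2·5+1)(2·5+1) = 1573
Δ: 6! 6! 4! / 17! → 1/28588560
sum: t=1:−1/345600 t=2:+1/13824 t=3:−1/5184 t=4:+1/13824 t=5:−1/345600 = -7/129600
3j²(6 5 5; 0 0 0) = Δ·Π!·Σ² = 80/7293  (sign +1)
sum: t=4:+1/55296 t=5:−1/25920 t=6:+1/138240 = -11/829440
3j²(6 5 5; -2 3 -1) = Δ·Π!·Σ² = 11/1326  (sign -1)
combine: 4πI² = 1573·80/7293·11/1326 = 4840/33813
take √, sign -1: I = -0.10672739
No selection rule forces the value: the integral is nonzero (none).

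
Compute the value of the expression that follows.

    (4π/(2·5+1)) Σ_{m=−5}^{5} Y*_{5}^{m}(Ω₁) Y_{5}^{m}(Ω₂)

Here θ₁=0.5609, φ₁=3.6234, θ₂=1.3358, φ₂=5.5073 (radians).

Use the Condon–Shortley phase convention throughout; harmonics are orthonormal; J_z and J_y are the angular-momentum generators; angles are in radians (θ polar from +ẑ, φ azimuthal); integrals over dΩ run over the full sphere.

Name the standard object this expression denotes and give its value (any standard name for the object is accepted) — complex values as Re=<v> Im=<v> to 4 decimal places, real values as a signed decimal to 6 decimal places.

This sum is the spherical-harmonic addition theorem: it equals the Legendre polynomial P_l(cos γ) of the angle γ between the two directions.
Term-by-term m-sum for l=5 (normalisation 4π/11 = 1.142397):
  m=-5: Y*=+0.014698-0.013221i  Y=-0.298753-0.271604i  product -0.007982-0.000042i
  m=-4: Y*=-0.034724+0.093260i  Y=-0.305471+0.011629i  product +0.009523-0.028892i
  m=-3: Y*=-0.035509-0.281741i  Y=+0.111881-0.118456i  product -0.037347-0.027315i
  m=-2: Y*=+0.266702+0.383893i  Y=-0.005945-0.312459i  product +0.118365-0.085616i
  m=-1: Y*=-0.265474-0.138819i  Y=+0.067306+0.066037i  product -0.008701-0.026875i
  m=+0: Y*=-0.277461-0.000000i  Y=+0.310162+0.000000i  product -0.086058-0.000000i
  m=+1: Y*=+0.265474-0.138819i  Y=-0.067306+0.066037i  product -0.008701+0.026875i
  m=+2: Y*=+0.266702-0.383893i  Y=-0.005945+0.312459i  product +0.118365+0.085616i
  m=+3: Y*=+0.035509-0.281741i  Y=-0.111881-0.118456i  product -0.037347+0.027315i
  m=+4: Y*=-0.034724-0.093260i  Y=-0.305471-0.011629i  product +0.009523+0.028892i
  m=+5: Y*=-0.014698-0.013221i  Y=+0.298753-0.271604i  product -0.007982+0.000042i
Accumulated sum +0.061658-0.000000i; after 4π/(2l+1) scaling, +0.070438-0.000000i ⇒ P_5 = 0.070438

Legendre polynomial (addition theorem), +0.070438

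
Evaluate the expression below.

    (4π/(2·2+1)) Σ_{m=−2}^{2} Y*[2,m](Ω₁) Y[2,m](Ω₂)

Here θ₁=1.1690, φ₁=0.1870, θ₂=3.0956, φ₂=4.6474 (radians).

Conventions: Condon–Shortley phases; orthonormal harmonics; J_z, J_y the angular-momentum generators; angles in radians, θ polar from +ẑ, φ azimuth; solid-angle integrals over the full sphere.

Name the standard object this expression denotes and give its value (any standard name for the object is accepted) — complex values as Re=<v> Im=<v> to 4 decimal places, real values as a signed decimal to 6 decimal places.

Legendre polynomial (addition theorem), -0.258547

This sum is the spherical-harmonic addition theorem: it equals the Legendre polynomial P_l(cos γ) of the angle γ between the two directions.
Addition theorem: P_2(cos γ) = (4π/5) Σ_m Y*_{lm}(Ω₁) Y_{lm}(Ω₂), m = −2…2:
  m=-2: Y*=(0.304580, 0.119539)  Y=(-0.000810, -0.000106)  product (-0.000234, -0.000129)
  m=-1: Y*=(0.273214, 0.051695)  Y=(0.002304, -0.035407)  product (0.002460, -0.009554)
  m=+0: Y*=(-0.170686, -0.000000)  Y=(0.628783, 0.000000)  product (-0.107324, -0.000000)
  m=+1: Y*=(-0.273214, 0.051695)  Y=(-0.002304, -0.035407)  product (0.002460, 0.009554)
  m=+2: Y*=(0.304580, -0.119539)  Y=(-0.000810, 0.000106)  product (-0.000234, 0.000129)
Total Σ_m = (-0.102873, -0.000000). Multiply by 2.513274: (-0.258547, -0.000000). P_2(cos γ) = -0.258547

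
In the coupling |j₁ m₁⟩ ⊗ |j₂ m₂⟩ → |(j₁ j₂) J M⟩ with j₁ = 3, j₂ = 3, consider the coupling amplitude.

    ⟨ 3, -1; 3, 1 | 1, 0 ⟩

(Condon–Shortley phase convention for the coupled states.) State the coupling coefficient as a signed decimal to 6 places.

j₁+j₂−J=5  J+j₁−j₂=1  J−j₁+j₂=1  j₁+j₂+J+1=8
(j₁±m₁, j₂±m₂, J±M) = (2,4,4,2,1,1)
P² = 144/7
sum k=3..4:
  [3] −1/12 = -1/12
  [4] +1/24 = 1/24
S = -1/24
C² = P²·S² = 1/28 ; C = -0.188982

-0.188982  (= −√(1/28))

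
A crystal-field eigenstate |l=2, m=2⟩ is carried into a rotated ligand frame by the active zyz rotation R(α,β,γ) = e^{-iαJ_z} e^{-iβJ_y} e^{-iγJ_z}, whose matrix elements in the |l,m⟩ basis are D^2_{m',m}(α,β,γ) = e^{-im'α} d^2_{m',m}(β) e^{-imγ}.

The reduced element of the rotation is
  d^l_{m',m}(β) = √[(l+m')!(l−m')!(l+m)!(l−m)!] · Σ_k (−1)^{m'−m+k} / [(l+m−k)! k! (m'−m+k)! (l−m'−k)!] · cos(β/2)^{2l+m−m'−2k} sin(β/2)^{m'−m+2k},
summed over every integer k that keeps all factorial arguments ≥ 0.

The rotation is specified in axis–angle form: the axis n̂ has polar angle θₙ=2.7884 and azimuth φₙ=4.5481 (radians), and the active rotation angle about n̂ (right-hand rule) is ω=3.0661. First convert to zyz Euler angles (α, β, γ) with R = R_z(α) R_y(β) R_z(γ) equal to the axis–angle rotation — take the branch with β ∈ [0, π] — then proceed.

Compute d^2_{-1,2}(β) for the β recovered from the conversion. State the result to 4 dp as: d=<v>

d=0.0775

Axis–angle → zyz. n̂ = (sinθₙcosφₙ, sinθₙsinφₙ, cosθₙ) = (-0.056571, -0.341238, -0.938273), ω = 3.0661.
R = I cosω + sinω [n̂]ₓ + (1−cosω) n̂n̂ᵀ gives
  R = [-0.990760, +0.109319, +0.080271; -0.032212, -0.764597, +0.643703; +0.131744, +0.635170, +0.761054]
β = atan2(√(R₁₃²+R₂₃²), R₃₃) = 0.705860; α = atan2(R₂₃, R₁₃) mod 2π = 1.446734; γ = atan2(R₃₂, −R₃₁) mod 2π = 1.775312
d^2_{-1,2}(β=0.7059) via the finite sum:
With c≡cos(β/2)=0.938364 and s≡sin(β/2)=0.345649, N=[1·6·24·1]^{1/2}=12.000000
The bounds max(0,m−m')=3 and min(l+m,l−m')=3 give 1 term
  k=3: (−1)^0·12.0000/(6)·0.9384^1·0.3456^3 = +0.077501
d^2_{-1,2}(0.7059) = +0.077501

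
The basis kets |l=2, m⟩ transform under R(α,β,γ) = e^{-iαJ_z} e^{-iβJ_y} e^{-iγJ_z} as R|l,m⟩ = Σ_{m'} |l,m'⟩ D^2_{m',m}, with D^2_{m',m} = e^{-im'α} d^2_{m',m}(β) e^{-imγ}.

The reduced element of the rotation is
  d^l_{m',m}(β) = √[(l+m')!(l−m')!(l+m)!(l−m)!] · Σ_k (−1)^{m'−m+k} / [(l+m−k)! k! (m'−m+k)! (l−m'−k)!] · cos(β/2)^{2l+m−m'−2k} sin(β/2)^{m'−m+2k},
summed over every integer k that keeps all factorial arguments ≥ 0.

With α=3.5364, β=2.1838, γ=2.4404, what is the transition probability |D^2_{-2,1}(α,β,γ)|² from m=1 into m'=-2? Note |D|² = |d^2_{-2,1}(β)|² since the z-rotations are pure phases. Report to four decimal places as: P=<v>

First d^2_{-2,1}(β=2.1838), then the phase factors e^{-i(-2)α} and e^{-i(1)γ}:
With c≡cos(β/2)=0.460800 and s≡sin(β/2)=0.887504, N=[1·24·6·1]^{1/2}=12.000000
The bounds max(0,m−m')=3 and min(l+m,l−m')=3 give 1 term
  k=3: (−1)^0·12.0000/(6)·0.4608^1·0.8875^3 = +0.644249
d^2_{-2,1}(2.1838) = +0.644249
|D^2_{-2,1}|² = |d^2_{-2,1}(β)|² = (+0.644249)² = 0.415056 (the z-rotation phases have unit modulus)

P=0.4151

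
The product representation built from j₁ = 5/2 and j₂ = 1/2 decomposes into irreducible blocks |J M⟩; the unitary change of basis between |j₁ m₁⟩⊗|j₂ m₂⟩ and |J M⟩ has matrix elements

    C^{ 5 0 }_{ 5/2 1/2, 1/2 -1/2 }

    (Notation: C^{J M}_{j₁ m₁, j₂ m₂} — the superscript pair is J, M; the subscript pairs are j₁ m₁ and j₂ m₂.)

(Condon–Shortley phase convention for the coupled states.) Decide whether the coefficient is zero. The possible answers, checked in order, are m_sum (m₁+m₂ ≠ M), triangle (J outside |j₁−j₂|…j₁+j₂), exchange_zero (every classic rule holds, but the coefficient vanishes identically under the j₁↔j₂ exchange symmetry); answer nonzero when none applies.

m-sum: m₁+m₂ = 1/2+(-1/2) = 0, M = 0  ✓
triangle: need |j₁−j₂| ≤ J ≤ j₁+j₂, i.e. J ∈ [2, 3]; J = 5 is outside ✗ ⇒ coefficient is 0

triangle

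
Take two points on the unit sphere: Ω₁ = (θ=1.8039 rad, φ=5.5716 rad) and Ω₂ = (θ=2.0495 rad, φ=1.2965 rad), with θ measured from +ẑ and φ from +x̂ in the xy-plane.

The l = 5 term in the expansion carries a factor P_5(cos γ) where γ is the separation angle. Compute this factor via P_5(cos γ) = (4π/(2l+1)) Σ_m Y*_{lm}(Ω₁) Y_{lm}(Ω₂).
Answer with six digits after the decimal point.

-0.342871

Addition theorem: P_5(cos γ) = (4π/11) Σ_m Y*_{lm}(Ω₁) Y_{lm}(Ω₂), m = −5…5:
  term(m=-5) = -0.08447 + 0.05975j   from Y*(Ω₁)=-0.37010 + 0.16365j, Y(Ω₂)=0.25063 - 0.05063j
  term(m=-4) = -0.02262 - 0.12547j   from Y*(Ω₁)=0.29068 + 0.08841j, Y(Ω₂)=-0.19139 - 0.37342j
  term(m=-3) = -0.03523 - 0.00933j   from Y*(Ω₁)=0.08852 + 0.13996j, Y(Ω₂)=-0.16131 + 0.14965j
  term(m=-2) = -0.04462 + 0.05339j   from Y*(Ω₁)=0.04579 - 0.30789j, Y(Ω₂)=-0.19074 - 0.11657j
  term(m=-1) = 0.01203 + 0.02573j   from Y*(Ω₁)=0.07381 - 0.06364j, Y(Ω₂)=-0.07893 + 0.28052j
  term(m=+0) = 0.04969 + 0.00000j   from Y*(Ω₁)=-0.30917 + 0.00000j, Y(Ω₂)=-0.16074 + 0.00000j
  term(m=+1) = 0.01203 - 0.02573j   from Y*(Ω₁)=-0.07381 - 0.06364j, Y(Ω₂)=0.07893 + 0.28052j
  term(m=+2) = -0.04462 - 0.05339j   from Y*(Ω₁)=0.04579 + 0.30789j, Y(Ω₂)=-0.19074 + 0.11657j
  term(m=+3) = -0.03523 + 0.00933j   from Y*(Ω₁)=-0.08852 + 0.13996j, Y(Ω₂)=0.16131 + 0.14965j
  term(m=+4) = -0.02262 + 0.12547j   from Y*(Ω₁)=0.29068 - 0.08841j, Y(Ω₂)=-0.19139 + 0.37342j
  term(m=+5) = -0.08447 - 0.05975j   from Y*(Ω₁)=0.37010 + 0.16365j, Y(Ω₂)=-0.25063 - 0.05063j
Total Σ_m = -0.30013 + 0.00000j. Multiply by 1.142397: -0.34287 + 0.00000j. P_5(cos γ) = -0.342871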